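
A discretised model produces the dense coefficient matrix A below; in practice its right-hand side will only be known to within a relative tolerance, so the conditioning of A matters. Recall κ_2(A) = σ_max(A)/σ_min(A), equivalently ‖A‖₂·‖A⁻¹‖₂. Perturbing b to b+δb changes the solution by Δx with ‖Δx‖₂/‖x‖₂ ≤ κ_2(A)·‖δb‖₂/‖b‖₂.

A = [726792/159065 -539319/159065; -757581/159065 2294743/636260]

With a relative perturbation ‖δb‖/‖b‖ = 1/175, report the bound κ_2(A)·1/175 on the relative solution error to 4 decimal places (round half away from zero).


M = AᵀA = [52421193/1203409 -157257771/4813636; -157257771/4813636 471804289/19254544]. tr(M)=1310543377/19254544, det(M)=131769/1203409
solving λ² − 1310543377/19254544·λ + 131769/1203409 = 0 gives λ = 1089/16, 1936/1203409
so κ_2 = √((1089/16) / (1936/1203409)) = 205.6875
κ_2(A)·‖δb‖/‖b‖ = 1.1754

1.1754


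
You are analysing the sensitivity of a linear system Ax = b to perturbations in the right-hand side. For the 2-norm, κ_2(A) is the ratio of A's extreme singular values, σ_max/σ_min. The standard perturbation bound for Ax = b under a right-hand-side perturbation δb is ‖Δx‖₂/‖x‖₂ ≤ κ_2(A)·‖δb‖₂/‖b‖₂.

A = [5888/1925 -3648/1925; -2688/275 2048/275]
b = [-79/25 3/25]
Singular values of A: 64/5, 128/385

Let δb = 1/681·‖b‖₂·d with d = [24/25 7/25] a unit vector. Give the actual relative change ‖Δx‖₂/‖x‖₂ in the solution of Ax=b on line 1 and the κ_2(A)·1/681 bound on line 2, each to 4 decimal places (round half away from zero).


0.0015
0.0565

largest singular value 64/5, smallest 128/385
κ = σ_max/σ_min = (64/5)/(128/385) = 38.5000
bound on ‖Δx‖/‖x‖: κ·ε = 38.5000·1/681 = 0.0565
solve Ax = b  →  x = [-5.4766 -7.1719]
‖b‖₂ = 3.1623 and ‖x‖₂ = 9.0238
δb = ε·‖b‖·d = [0.0045 0.0013]; solving A·Δx = δb gives ‖Δx‖ = 0.0140
relative error = 0.0015
so the bound overstates the realised error by a factor of ≈ 36.5257 (computed from the unrounded values)


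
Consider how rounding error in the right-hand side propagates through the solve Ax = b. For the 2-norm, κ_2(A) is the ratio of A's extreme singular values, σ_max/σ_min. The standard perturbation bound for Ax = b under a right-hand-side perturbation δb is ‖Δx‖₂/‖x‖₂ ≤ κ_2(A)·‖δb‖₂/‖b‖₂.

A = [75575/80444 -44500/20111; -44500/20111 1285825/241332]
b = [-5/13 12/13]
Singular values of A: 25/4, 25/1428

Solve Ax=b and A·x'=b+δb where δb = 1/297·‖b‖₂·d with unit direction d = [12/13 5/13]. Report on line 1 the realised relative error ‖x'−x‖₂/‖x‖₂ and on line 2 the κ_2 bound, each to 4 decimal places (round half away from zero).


1.2020
1.2020

σ_max = 25/4, σ_min = 25/1428
κ_2(A) = (25/4) / (25/1428) = 357.0000
κ_2(A)·‖δb‖/‖b‖ = 1.2020
solve Ax = b  →  x = [-0.0615 0.1477]
2-norm of b is 1.0000; of x, 0.1600
with δb = [0.0031 0.0013], A·Δx = δb → ‖Δx‖ = 0.1923
realised ‖Δx‖/‖x‖ = 1.2020
so the bound is sharp here: realised error equals the bound


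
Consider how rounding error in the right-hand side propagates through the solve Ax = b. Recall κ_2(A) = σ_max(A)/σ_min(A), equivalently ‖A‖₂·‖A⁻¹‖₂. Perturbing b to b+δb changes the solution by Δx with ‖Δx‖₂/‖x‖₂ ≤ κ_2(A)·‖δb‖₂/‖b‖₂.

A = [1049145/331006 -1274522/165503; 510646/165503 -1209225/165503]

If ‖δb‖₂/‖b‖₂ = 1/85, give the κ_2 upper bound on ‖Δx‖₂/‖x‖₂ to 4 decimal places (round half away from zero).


2.5824

AᵀA = [2549039929/130279396 -1529209395/32569849; -1529209395/32569849 3670191949/32569849]; tr = 101951525/770884, det = 279841/770884
eigenvalues of AᵀA: λ = (tr ± √(tr²−4·det))/2 = 529/4, 529/192721
so κ_2 = √((529/4) / (529/192721)) = 219.5000
κ_2(A)·‖δb‖/‖b‖ = 2.5824


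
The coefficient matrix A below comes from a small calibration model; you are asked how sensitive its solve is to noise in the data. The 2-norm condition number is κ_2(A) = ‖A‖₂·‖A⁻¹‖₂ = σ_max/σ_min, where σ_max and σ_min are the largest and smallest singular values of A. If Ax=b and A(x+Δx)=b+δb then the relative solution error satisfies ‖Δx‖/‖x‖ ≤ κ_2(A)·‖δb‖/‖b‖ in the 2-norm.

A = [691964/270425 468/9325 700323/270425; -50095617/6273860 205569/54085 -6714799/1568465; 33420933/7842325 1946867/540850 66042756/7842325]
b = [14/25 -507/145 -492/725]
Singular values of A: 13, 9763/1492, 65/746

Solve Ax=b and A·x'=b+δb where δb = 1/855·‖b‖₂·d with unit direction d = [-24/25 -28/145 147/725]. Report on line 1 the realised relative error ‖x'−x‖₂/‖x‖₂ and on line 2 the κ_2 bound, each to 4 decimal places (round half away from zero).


0.1001
0.1745

from the listed singular values, σ₁ = 13, σ_n = 65/746
condition number: 13 ÷ (65/746) = 149.2000
κ_2(A)·‖δb‖/‖b‖ = 0.1745
solve Ax = b  →  x = [0.3053 -0.3668 -0.0783]
2-norm of b is 3.6056; of x, 0.4836
Δx = A⁻¹·δb where δb = 1/855·3.6056·d; ‖Δx‖ = 0.0484
realised ‖Δx‖/‖x‖ = 0.1001
so the bound overstates the realised error by a factor of ≈ 1.7436 (computed from the unrounded values)


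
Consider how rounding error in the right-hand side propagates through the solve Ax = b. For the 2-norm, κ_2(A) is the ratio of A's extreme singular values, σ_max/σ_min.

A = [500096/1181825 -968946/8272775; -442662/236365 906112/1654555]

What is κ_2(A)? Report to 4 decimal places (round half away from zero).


322.8400

M = AᵀA = [3062960836/830880625 -6253479936/5816164375; -6253479936/5816164375 12769084036/40713150625]. tr(M)=260566664/65141041, det(M)=10000/65141041
char-poly roots: 4 and 2500/65141041
σ_max=√4=2, σ_min=√(2500/65141041)=(50/8071) → κ = 322.8400


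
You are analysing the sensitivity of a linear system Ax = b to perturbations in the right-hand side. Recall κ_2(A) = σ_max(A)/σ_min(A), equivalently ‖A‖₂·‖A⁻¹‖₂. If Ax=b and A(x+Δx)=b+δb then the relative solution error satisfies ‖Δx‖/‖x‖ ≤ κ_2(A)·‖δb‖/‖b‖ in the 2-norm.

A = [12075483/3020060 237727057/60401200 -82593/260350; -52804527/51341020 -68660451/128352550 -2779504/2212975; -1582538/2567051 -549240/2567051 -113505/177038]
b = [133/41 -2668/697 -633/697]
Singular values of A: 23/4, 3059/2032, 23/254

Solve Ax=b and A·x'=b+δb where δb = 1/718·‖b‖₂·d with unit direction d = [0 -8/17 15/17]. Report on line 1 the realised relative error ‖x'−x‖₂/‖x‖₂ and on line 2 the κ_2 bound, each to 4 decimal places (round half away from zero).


0.0070
0.0884

σ_max = 23/4, σ_min = 23/254
κ = σ_max/σ_min = (23/4)/(23/254) = 63.5000
bound on ‖Δx‖/‖x‖: κ·ε = 63.5000·1/718 = 0.0884
solve Ax = b  →  x = [-6.4230 7.7528 5.0053]
2-norm of b is 5.0990; of x, 11.2434
δb = ε·‖b‖·d = [0.0000 -0.0033 0.0063]; solving A·Δx = δb gives ‖Δx‖ = 0.0784
relative error = 0.0070
so the bound overstates the realised error by a factor of ≈ 12.6788 (computed from the unrounded values)


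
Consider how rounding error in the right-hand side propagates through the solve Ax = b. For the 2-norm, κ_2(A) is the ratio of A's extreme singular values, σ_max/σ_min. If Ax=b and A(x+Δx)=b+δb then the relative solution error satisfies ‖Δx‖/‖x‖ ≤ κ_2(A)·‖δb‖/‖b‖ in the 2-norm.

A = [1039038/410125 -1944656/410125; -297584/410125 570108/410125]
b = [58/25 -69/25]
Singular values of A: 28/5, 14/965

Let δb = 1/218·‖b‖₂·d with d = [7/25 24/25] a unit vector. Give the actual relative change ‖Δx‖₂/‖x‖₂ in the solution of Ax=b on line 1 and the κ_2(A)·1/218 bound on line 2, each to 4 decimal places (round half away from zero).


0.0083
1.7706

largest singular value 28/5, smallest 14/965
κ_2(A) = (28/5) / (14/965) = 386.0000
perturbation bound = 386.0000·1/218 = 1.7706
solve Ax = b  →  x = [-121.3866 -65.3466]
‖b‖₂ = 3.6056 and ‖x‖₂ = 137.8582
Δx = A⁻¹·δb where δb = 1/218·3.6056·d; ‖Δx‖ = 1.1400
realised ‖Δx‖/‖x‖ = 0.0083
so the bound overstates the realised error by a factor of ≈ 214.1159 (computed from the unrounded values)


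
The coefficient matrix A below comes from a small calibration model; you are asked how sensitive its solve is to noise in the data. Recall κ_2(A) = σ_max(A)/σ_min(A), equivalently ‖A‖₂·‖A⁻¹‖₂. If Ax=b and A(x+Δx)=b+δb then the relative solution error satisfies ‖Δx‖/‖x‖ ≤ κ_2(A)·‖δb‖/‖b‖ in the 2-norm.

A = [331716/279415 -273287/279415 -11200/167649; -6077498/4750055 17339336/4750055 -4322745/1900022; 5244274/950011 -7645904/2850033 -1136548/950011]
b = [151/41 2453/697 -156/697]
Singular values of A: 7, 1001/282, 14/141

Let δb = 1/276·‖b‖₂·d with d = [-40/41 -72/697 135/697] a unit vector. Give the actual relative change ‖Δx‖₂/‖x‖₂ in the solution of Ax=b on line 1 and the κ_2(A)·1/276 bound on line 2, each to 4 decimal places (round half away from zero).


0.0046
0.2554

σ_max = 7, σ_min = 14/141
condition number: 7 ÷ (14/141) = 70.5000
κ_2(A)·‖δb‖/‖b‖ = 0.2554
solve Ax = b  →  x = [-17.2680 -22.7859 -28.3953]
‖b‖ = 5.0990, ‖x‖ = 40.2948
Δx = A⁻¹·δb where δb = 1/276·5.0990·d; ‖Δx‖ = 0.1861
dividing the unrounded norms, ‖Δx‖/‖x‖ = 0.0046
tightness: 0.0046 against a bound of 0.2554 (unrounded ratio ≈ 0.0181)


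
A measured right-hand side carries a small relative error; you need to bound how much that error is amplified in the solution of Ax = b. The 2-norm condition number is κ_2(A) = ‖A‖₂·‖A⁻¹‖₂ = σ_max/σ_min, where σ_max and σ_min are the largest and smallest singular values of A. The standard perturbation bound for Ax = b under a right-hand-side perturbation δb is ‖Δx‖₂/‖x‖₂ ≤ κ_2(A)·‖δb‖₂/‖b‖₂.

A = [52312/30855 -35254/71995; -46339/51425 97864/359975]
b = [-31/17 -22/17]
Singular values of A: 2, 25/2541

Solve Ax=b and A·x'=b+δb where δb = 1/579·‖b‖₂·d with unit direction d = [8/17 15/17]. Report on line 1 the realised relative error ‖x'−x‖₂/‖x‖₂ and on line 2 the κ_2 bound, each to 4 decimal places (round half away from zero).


0.0019
0.3511

from the listed singular values, σ₁ = 2, σ_n = 25/2541
κ = σ_max/σ_min = 2/(25/2541) = 203.2800
κ_2(A)·‖δb‖/‖b‖ = 0.3511
solve Ax = b  →  x = [-57.3984 -195.0088]
2-norm of b is 2.2361; of x, 203.2806
with δb = [0.0018 0.0034], A·Δx = δb → ‖Δx‖ = 0.3925
dividing the unrounded norms, ‖Δx‖/‖x‖ = 0.0019
tightness: 0.0019 against a bound of 0.3511 (unrounded ratio ≈ 0.0055)


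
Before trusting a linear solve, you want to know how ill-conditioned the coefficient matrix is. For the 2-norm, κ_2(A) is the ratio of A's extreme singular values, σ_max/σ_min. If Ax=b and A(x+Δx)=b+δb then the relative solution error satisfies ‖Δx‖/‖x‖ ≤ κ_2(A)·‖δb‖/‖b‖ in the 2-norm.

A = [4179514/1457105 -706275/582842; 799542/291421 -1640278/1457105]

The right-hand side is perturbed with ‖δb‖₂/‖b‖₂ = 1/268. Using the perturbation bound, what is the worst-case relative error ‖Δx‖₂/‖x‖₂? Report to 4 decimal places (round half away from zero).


0.7211

AᵀA = [39774105256/2524560025 -3314404611/504912005; -3314404611/504912005 27625038121/10098240100]; tr = 220972141/11950580, det = 3418801/373455625
λ_max, λ_min = (220972141/11950580 ± √1220586436157562369/3570409058410000)/2 = 1849/100, 7396/14938225
κ = σ_max/σ_min = (43/10)/(86/3865) = 193.2500
perturbation bound = 193.2500·1/268 = 0.7211


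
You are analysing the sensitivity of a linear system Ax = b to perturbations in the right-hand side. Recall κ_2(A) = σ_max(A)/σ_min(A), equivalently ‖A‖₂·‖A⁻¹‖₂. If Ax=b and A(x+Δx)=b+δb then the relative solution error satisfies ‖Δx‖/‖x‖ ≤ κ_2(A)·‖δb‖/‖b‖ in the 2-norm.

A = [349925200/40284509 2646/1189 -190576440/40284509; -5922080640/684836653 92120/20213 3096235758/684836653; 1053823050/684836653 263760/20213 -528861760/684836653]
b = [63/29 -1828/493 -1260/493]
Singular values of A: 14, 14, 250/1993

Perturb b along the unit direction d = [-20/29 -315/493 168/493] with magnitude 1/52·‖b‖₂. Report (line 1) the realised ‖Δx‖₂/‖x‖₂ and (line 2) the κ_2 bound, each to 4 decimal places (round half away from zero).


2.1463
2.1463

from the listed singular values, σ₁ = 14, σ_n = 250/1993
κ = σ_max/σ_min = 14/(250/1993) = 111.6080
κ_2(A)·‖δb‖/‖b‖ = 2.1463
solve Ax = b  →  x = [0.2398 -0.2317 -0.1279]
2-norm of b is 5.0000; of x, 0.3571
with δb = [-0.0663 -0.0614 0.0328], A·Δx = δb → ‖Δx‖ = 0.7665
relative error = 2.1463
tightness: 2.1463 against a bound of 2.1463; the bound is attained (ratio 1)


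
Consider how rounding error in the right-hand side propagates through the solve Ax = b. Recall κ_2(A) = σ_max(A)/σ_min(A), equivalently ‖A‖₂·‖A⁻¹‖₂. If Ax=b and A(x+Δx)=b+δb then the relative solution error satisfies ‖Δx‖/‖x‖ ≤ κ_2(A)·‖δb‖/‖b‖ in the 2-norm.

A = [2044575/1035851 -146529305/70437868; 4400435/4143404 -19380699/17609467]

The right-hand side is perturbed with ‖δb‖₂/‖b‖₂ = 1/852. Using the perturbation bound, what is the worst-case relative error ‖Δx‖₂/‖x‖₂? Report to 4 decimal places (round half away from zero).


M = AᵀA = [2974083416525/591992989904 -195169198770/36999561869; -195169198770/36999561869 3278919117461/591992989904]. tr(M)=107810388517/10206775688, det(M)=446265625/326616822016
char-poly roots: 169/16 and 2640625/20413551376
κ = σ_max/σ_min = (13/4)/(1625/142876) = 285.7520
κ_2(A)·‖δb‖/‖b‖ = 0.3354

0.3354


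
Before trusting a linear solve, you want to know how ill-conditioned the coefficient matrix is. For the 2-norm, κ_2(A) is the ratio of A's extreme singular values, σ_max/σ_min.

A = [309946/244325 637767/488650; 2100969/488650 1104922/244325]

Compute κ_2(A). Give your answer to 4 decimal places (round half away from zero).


337.0000

form AᵀA = [7677338929/382046116 2015264160/95511529; 2015264160/95511529 8464251601/382046116] with trace 9596665/227138 and determinant 28561/1817104
λ_max, λ_min = (9596665/227138 ± √23023183869504/12897917761)/2 = 169/4, 169/454276
so κ_2 = √((169/4) / (169/454276)) = 337.0000


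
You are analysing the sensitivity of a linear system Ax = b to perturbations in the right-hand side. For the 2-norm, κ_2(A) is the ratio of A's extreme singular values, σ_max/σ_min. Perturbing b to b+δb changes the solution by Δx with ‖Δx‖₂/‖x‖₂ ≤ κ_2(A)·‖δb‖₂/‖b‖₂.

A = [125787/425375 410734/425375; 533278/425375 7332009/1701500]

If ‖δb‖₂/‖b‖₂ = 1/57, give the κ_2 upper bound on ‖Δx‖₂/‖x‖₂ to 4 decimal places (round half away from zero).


form AᵀA = [178588813/107640625 1224467307/215281250; 1224467307/215281250 33585719617/1722250000] with trace 2332361/110224 and determinant 279841/68890000
solving λ² − 2332361/110224·λ + 279841/68890000 = 0 gives λ = 529/25, 529/2755600
κ_2(A) = √(λ_max/λ_min) = √((529/25) / (529/2755600)) = 332.0000
perturbation bound = 332.0000·1/57 = 5.8246

5.8246


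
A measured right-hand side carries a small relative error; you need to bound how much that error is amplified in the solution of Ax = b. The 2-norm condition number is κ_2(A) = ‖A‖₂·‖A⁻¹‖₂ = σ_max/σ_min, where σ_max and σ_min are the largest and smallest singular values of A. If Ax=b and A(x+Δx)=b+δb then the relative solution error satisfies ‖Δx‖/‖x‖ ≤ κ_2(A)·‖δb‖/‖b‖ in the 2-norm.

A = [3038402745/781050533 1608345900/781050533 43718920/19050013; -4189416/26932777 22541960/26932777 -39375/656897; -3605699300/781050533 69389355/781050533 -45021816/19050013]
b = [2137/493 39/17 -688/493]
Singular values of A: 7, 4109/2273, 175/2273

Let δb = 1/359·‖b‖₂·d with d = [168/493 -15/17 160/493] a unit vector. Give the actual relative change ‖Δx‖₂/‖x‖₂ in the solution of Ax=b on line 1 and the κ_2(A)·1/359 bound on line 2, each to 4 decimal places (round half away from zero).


0.0141
0.2533

σ_max = 7, σ_min = 175/2273
κ_2(A) = 7 / (175/2273) = 90.9200
perturbation bound = 90.9200·1/359 = 0.2533
solve Ax = b  →  x = [6.0908 3.0714 -11.1916]
‖b‖ = 5.0990, ‖x‖ = 13.1066
δb = ε·‖b‖·d = [0.0048 -0.0125 0.0046]; solving A·Δx = δb gives ‖Δx‖ = 0.1845
realised ‖Δx‖/‖x‖ = 0.0141
realised/bound (from unrounded values) ≈ 0.0556


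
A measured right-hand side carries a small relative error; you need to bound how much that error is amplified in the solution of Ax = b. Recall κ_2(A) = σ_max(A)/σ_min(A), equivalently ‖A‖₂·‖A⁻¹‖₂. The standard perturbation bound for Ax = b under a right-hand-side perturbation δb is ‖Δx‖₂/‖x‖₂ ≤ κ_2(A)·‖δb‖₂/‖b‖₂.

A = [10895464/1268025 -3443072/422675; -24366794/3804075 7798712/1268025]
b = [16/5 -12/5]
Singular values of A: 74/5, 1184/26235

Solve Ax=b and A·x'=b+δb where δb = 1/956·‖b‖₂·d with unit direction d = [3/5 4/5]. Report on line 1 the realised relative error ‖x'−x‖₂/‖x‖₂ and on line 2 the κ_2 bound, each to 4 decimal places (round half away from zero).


0.3430
0.3430

σ_max = 74/5, σ_min = 1184/26235
condition number: (74/5) ÷ (1184/26235) = 327.9375
bound on ‖Δx‖/‖x‖: κ·ε = 327.9375·1/956 = 0.3430
solve Ax = b  →  x = [0.1957 -0.1864]
2-norm of b is 4.0000; of x, 0.2703
with δb = [0.0025 0.0033], A·Δx = δb → ‖Δx‖ = 0.0927
dividing the unrounded norms, ‖Δx‖/‖x‖ = 0.3430
so the bound is sharp here: realised error equals the bound


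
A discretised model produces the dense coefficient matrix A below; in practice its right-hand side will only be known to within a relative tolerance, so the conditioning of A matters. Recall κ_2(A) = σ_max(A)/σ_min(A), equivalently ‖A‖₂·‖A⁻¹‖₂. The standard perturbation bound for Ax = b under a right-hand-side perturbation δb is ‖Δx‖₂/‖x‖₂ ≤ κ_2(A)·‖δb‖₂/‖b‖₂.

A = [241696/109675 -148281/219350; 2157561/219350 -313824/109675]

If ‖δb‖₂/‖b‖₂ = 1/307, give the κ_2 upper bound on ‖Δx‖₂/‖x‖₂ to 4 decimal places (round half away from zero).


1.0456

AᵀA = [581646317/5724500 -42411264/1431125; -42411264/1431125 49485933/5724500]; tr = 2524529/22898, det = 21609/183184
λ_max, λ_min = (2524529/22898 ± √1593249817600/131079601)/2 = 441/4, 49/45796
so κ_2 = √((441/4) / (49/45796)) = 321.0000
κ_2(A)·‖δb‖/‖b‖ = 1.0456


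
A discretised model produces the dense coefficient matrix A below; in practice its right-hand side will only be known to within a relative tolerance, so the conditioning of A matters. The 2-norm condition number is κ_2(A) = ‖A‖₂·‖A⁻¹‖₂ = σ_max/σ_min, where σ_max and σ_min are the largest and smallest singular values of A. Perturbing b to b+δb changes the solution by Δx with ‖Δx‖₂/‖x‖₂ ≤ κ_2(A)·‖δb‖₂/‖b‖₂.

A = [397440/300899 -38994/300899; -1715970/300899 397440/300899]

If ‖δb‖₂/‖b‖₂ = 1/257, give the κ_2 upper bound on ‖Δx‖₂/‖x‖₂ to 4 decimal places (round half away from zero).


0.1393

form AᵀA = [1845634500/53860921 -414927360/53860921; -414927360/53860921 94871556/53860921] with trace 1154376/32041 and determinant 32400/32041
eigenvalues of AᵀA: λ = (tr ± √(tr²−4·det))/2 = 36, 900/32041
σ_max=√36=6, σ_min=√(900/32041)=(30/179) → κ = 35.8000
perturbation bound = 35.8000·1/257 = 0.1393


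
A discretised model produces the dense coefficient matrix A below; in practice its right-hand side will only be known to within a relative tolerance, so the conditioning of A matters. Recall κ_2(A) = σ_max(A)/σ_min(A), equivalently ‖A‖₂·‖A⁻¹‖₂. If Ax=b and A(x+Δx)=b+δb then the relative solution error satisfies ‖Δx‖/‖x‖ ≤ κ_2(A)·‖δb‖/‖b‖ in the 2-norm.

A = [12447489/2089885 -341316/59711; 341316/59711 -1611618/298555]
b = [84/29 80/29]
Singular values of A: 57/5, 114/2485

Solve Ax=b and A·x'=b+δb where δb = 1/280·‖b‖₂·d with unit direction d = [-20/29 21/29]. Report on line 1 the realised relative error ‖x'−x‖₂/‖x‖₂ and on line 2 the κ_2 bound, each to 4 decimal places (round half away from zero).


largest singular value 57/5, smallest 114/2485
κ = σ_max/σ_min = (57/5)/(114/2485) = 248.5000
bound on ‖Δx‖/‖x‖: κ·ε = 248.5000·1/280 = 0.8875
solve Ax = b  →  x = [0.2541 -0.2420]
‖b‖₂ = 4.0000 and ‖x‖₂ = 0.3509
Δx = A⁻¹·δb where δb = 1/280·4.0000·d; ‖Δx‖ = 0.3114
realised ‖Δx‖/‖x‖ = 0.8875
tightness: 0.8875 against a bound of 0.8875; the bound is attained (ratio 1)

0.8875
0.8875


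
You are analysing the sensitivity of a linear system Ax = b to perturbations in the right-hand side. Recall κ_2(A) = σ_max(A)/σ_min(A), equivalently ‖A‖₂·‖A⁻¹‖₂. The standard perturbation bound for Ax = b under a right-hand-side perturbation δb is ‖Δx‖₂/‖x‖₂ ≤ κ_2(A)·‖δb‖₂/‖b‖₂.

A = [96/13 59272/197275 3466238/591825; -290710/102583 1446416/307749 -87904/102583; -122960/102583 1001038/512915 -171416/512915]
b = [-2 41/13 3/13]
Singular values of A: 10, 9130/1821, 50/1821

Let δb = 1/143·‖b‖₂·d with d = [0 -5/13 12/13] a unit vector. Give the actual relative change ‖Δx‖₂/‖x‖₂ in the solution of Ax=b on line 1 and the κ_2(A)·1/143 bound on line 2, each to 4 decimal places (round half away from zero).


from the listed singular values, σ₁ = 10, σ_n = 50/1821
κ_2(A) = 10 / (50/1821) = 364.2000
κ_2(A)·‖δb‖/‖b‖ = 2.5469
solve Ax = b  →  x = [21.6120 8.5914 -28.0317]
‖b‖ = 3.7417, ‖x‖ = 36.4234
δb = ε·‖b‖·d = [0.0000 -0.0101 0.0242]; solving A·Δx = δb gives ‖Δx‖ = 0.9529
dividing the unrounded norms, ‖Δx‖/‖x‖ = 0.0262
tightness: 0.0262 against a bound of 2.5469 (unrounded ratio ≈ 0.0103)

0.0262
2.5469


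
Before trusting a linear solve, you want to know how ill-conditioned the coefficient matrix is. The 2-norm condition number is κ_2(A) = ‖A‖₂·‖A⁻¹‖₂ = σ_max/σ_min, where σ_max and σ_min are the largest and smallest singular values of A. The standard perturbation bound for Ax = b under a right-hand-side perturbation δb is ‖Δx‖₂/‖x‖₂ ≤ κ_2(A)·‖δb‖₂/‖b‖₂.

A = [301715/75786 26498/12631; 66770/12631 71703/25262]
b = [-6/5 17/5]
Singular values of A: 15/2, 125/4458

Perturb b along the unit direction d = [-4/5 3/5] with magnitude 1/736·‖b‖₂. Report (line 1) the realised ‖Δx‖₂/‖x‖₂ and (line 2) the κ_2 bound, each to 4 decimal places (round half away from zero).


0.0016
0.3634

from the listed singular values, σ₁ = 15/2, σ_n = 125/4458
κ_2(A) = (15/2) / (125/4458) = 267.4800
κ_2(A)·‖δb‖/‖b‖ = 0.3634
solve Ax = b  →  x = [-50.1139 94.5302]
‖b‖₂ = 3.6056 and ‖x‖₂ = 106.9923
Δx = A⁻¹·δb where δb = 1/736·3.6056·d; ‖Δx‖ = 0.1747
dividing the unrounded norms, ‖Δx‖/‖x‖ = 0.0016
tightness: 0.0016 against a bound of 0.3634 (unrounded ratio ≈ 0.0045)


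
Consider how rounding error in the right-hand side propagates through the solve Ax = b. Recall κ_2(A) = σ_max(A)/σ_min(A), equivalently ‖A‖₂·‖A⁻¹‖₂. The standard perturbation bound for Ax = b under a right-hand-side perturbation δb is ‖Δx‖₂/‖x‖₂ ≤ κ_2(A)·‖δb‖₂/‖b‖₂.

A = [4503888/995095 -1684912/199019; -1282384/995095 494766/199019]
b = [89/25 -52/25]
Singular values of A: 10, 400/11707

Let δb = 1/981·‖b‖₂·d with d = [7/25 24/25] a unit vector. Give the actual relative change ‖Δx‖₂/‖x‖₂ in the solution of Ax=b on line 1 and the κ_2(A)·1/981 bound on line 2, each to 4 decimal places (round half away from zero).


0.0042
0.2983

σ_max = 10, σ_min = 400/11707
κ_2(A) = 10 / (400/11707) = 292.6750
worst-case relative error ≤ 292.6750 × 1/981 = 0.2983
solve Ax = b  →  x = [-25.6360 -14.1259]
‖b‖ = 4.1231, ‖x‖ = 29.2702
δb = ε·‖b‖·d = [0.0012 0.0040]; solving A·Δx = δb gives ‖Δx‖ = 0.1230
realised ‖Δx‖/‖x‖ = 0.0042
tightness: 0.0042 against a bound of 0.2983 (unrounded ratio ≈ 0.0141)


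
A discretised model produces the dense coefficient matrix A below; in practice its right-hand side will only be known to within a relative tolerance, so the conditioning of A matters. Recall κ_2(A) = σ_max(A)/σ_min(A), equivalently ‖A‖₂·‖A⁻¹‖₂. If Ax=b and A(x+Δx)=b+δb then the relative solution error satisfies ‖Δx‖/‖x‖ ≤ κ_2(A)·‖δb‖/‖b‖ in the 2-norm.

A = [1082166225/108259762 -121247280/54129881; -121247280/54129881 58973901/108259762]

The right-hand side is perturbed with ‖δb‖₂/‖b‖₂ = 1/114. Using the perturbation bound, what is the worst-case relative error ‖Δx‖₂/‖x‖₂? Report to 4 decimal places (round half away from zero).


form AᵀA = [731640303486225/6972145192324 -41154115519440/1743036298081; -41154115519440/1743036298081 37050287108121/6972145192324] with trace 228640865733/2073808802 and determinant 3038765625/16590470416
λ_max, λ_min = (228640865733/2073808802 ± √13068373643421390902916/1075170736813168801)/2 = 441/4, 6890625/4147617604
κ = σ_max/σ_min = (21/2)/(2625/64402) = 257.6080
worst-case relative error ≤ 257.6080 × 1/114 = 2.2597

2.2597


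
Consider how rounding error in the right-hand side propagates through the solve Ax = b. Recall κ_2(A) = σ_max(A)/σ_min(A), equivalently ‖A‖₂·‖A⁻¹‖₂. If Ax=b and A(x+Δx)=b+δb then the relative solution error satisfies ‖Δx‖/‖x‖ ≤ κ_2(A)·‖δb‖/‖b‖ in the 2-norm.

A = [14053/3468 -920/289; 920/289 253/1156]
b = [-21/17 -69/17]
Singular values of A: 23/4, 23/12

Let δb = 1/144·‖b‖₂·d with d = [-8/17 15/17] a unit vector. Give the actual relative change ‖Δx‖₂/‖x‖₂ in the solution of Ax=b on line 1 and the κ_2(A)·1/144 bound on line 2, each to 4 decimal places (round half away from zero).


0.0093
0.0208

σ_max = 23/4, σ_min = 23/12
condition number: (23/4) ÷ (23/12) = 3.0000
κ_2(A)·‖δb‖/‖b‖ = 0.0208
solve Ax = b  →  x = [-1.1969 -1.1355]
2-norm of b is 4.2426; of x, 1.6499
Δx = A⁻¹·δb where δb = 1/144·4.2426·d; ‖Δx‖ = 0.0154
relative error = 0.0093
tightness: 0.0093 against a bound of 0.0208 (unrounded ratio ≈ 0.4472)


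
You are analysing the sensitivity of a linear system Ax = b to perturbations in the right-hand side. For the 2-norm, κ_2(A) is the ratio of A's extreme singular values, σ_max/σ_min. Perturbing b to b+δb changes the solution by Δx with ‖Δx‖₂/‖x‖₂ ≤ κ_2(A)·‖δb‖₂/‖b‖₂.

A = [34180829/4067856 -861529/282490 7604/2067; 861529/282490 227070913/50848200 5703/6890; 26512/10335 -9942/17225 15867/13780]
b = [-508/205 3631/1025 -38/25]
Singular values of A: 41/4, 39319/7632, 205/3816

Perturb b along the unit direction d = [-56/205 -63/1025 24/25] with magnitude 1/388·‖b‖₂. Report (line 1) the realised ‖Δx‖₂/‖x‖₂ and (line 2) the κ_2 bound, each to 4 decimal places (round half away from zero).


0.0118
0.4918

from the listed singular values, σ₁ = 41/4, σ_n = 205/3816
κ = σ_max/σ_min = (41/4)/(205/3816) = 190.8000
κ_2(A)·‖δb‖/‖b‖ = 0.4918
solve Ax = b  →  x = [6.9796 -0.7746 -17.2578]
‖b‖₂ = 4.5826 and ‖x‖₂ = 18.6318
Δx = A⁻¹·δb where δb = 1/388·4.5826·d; ‖Δx‖ = 0.2199
realised ‖Δx‖/‖x‖ = 0.0118
so the bound overstates the realised error by a factor of ≈ 41.6745 (computed from the unrounded values)


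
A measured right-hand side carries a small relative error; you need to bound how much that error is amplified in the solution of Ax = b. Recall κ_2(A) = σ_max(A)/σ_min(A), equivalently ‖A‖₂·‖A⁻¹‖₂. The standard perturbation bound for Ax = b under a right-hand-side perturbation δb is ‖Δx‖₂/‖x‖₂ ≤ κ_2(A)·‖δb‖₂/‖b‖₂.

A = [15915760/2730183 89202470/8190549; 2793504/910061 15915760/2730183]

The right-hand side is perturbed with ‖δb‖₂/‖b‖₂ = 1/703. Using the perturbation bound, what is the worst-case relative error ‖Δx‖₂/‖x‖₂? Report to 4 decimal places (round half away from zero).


M = AᵀA = [1119530788096/25792038801 6297134107040/77376116403; 6297134107040/77376116403 35421741873700/232128349209]. tr(M)=157430861476/803212281, det(M)=245862400/803212281
λ_max, λ_min = (157430861476/803212281 ± √24783686226279036360976/645149968349222961)/2 = 196, 1254400/803212281
so κ_2 = √(196 / (1254400/803212281)) = 354.2625
perturbation bound = 354.2625·1/703 = 0.5039

0.5039


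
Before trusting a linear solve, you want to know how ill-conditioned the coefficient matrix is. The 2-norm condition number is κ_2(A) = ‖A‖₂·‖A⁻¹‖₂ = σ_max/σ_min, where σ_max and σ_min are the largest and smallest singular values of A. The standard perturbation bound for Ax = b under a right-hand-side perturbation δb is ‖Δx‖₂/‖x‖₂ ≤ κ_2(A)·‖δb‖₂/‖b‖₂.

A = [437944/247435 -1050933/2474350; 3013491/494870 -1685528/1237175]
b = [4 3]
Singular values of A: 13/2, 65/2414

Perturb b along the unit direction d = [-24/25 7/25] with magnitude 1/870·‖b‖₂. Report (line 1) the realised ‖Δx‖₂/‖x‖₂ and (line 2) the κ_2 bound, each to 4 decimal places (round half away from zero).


from the listed singular values, σ₁ = 13/2, σ_n = 65/2414
condition number: (13/2) ÷ (65/2414) = 241.4000
perturbation bound = 241.4000·1/870 = 0.2775
solve Ax = b  →  x = [-23.8567 -108.8330]
‖b‖ = 5.0000, ‖x‖ = 111.4171
δb = ε·‖b‖·d = [-0.0055 0.0016]; solving A·Δx = δb gives ‖Δx‖ = 0.2134
realised ‖Δx‖/‖x‖ = 0.0019
so the bound overstates the realised error by a factor of ≈ 144.8422 (computed from the unrounded values)

0.0019
0.2775


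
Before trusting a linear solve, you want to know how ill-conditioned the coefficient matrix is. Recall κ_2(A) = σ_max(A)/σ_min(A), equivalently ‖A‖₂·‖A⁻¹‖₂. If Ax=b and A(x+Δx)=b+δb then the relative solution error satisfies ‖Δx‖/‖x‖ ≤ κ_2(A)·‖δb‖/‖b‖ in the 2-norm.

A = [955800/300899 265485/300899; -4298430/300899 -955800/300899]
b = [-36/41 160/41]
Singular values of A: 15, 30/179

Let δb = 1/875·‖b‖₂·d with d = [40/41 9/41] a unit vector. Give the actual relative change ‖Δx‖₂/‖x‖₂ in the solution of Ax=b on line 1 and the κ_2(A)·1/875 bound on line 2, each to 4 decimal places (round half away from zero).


0.1023
0.1023

from the listed singular values, σ₁ = 15, σ_n = 30/179
κ = σ_max/σ_min = 15/(30/179) = 89.5000
κ_2(A)·‖δb‖/‖b‖ = 0.1023
solve Ax = b  →  x = [-0.2602 -0.0585]
‖b‖₂ = 4.0000 and ‖x‖₂ = 0.2667
with δb = [0.0045 0.0010], A·Δx = δb → ‖Δx‖ = 0.0273
dividing the unrounded norms, ‖Δx‖/‖x‖ = 0.1023
so the bound is sharp here: realised error equals the bound


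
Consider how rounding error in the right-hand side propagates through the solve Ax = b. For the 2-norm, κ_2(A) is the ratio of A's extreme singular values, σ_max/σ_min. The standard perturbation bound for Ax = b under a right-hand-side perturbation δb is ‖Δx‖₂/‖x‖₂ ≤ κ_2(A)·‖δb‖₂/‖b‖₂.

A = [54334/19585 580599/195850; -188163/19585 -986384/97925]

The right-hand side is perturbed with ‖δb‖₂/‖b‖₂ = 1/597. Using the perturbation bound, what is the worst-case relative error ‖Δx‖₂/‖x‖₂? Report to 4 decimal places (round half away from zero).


0.6561

form AᵀA = [1534299925/15342889 1610992845/15342889; 1610992845/15342889 6766254049/61371556] with trace 12903453749/61371556 and determinant 17682025/61371556
solving λ² − 12903453749/61371556·λ + 17682025/61371556 = 0 gives λ = 841/4, 21025/15342889
so κ_2 = √((841/4) / (21025/15342889)) = 391.7000
κ_2(A)·‖δb‖/‖b‖ = 0.6561


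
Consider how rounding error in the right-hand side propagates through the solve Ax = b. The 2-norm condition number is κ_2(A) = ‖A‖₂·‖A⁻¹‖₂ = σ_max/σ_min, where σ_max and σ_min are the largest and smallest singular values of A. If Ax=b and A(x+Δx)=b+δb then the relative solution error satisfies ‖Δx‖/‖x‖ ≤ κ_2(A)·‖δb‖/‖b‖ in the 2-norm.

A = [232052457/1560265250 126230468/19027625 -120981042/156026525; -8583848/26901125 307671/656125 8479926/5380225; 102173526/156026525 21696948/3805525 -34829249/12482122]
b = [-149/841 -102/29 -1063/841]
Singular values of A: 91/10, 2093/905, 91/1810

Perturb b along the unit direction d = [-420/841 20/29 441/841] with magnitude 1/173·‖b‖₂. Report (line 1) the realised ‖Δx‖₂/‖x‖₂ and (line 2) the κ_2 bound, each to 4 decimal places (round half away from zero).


largest singular value 91/10, smallest 91/1810
κ_2(A) = (91/10) / (91/1810) = 181.0000
perturbation bound = 181.0000·1/173 = 1.0462
solve Ax = b  →  x = [-58.0395 -0.3476 -13.8783]
‖b‖₂ = 3.7417 and ‖x‖₂ = 59.6767
re-solving with b+δb shifts x by Δx of norm 0.4302
relative error = 0.0072
realised/bound (from unrounded values) ≈ 0.0069

0.0072
1.0462


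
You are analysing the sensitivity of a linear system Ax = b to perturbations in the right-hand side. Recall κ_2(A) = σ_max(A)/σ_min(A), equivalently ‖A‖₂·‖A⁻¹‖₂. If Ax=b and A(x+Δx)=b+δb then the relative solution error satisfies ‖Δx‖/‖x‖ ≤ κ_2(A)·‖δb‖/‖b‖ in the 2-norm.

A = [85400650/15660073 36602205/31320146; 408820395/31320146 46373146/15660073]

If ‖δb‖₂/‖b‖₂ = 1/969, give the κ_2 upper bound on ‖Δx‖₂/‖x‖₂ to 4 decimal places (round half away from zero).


form AᵀA = [1161581061832225/5804447014564 65337692199840/1451111753641; 65337692199840/1451111753641 58826012370481/5804447014564] with trace 363000319513/1726486322 and determinant 11051265625/13811890576
char-poly roots: 841/4 and 13140625/3452972644
so κ_2 = √((841/4) / (13140625/3452972644)) = 235.0480
worst-case relative error ≤ 235.0480 × 1/969 = 0.2426

0.2426


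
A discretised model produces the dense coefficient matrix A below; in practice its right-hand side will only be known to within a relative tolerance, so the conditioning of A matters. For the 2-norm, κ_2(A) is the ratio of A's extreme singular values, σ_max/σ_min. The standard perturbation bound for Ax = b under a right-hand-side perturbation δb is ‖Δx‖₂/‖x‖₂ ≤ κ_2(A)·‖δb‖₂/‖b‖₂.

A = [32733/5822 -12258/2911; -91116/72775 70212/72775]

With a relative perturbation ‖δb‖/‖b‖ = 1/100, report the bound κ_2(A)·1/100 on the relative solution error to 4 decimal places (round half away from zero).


3.4080

form AᵀA = [418122729/12602500 -78396957/3150625; -78396957/3150625 58799124/3150625] with trace 26132769/504100 and determinant 2916/126025
char-poly roots: 1296/25 and 9/20164
κ = σ_max/σ_min = (36/5)/(3/142) = 340.8000
worst-case relative error ≤ 340.8000 × 1/100 = 3.4080


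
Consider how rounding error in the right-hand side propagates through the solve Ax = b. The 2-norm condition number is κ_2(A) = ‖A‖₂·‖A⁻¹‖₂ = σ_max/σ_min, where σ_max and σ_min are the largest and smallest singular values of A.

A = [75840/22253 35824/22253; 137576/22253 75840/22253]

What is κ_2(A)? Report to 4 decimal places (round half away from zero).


form AᵀA = [85393984/1713481 45504000/1713481; 45504000/1713481 24342784/1713481] with trace 379712/5929 and determinant 16384/5929
solving λ² − 379712/5929·λ + 16384/5929 = 0 gives λ = 64, 256/5929
κ = σ_max/σ_min = 8/(16/77) = 38.5000

38.5000


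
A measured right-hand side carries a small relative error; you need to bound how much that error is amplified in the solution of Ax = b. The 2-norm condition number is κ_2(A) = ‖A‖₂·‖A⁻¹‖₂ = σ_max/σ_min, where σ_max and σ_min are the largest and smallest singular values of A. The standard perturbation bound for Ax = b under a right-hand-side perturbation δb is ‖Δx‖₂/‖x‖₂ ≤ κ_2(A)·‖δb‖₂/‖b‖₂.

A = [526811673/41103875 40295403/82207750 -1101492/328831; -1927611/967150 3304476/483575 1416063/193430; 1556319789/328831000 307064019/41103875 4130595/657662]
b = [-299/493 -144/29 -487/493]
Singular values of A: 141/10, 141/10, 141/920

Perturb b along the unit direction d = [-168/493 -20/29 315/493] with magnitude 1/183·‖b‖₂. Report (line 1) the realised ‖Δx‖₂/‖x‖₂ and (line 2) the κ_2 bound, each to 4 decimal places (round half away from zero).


0.0093
0.5027

σ_max = 141/10, σ_min = 141/920
condition number: (141/10) ÷ (141/920) = 92.0000
perturbation bound = 92.0000·1/183 = 0.5027
solve Ax = b  →  x = [3.9556 -13.8153 13.2942]
2-norm of b is 5.0990; of x, 19.5767
re-solving with b+δb shifts x by Δx of norm 0.1818
relative error = 0.0093
tightness: 0.0093 against a bound of 0.5027 (unrounded ratio ≈ 0.0185)


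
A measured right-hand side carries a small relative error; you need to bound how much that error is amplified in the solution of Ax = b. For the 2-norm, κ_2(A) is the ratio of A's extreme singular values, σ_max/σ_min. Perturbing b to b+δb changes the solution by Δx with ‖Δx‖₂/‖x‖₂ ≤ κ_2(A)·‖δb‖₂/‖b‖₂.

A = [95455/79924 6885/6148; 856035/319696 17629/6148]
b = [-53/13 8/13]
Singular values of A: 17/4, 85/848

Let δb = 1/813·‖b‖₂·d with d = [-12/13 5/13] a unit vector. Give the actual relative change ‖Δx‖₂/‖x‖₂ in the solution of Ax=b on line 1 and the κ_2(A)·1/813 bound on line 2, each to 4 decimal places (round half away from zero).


0.0013
0.0522

largest singular value 17/4, smallest 85/848
κ_2(A) = (17/4) / (85/848) = 42.4000
bound on ‖Δx‖/‖x‖: κ·ε = 42.4000·1/813 = 0.0522
solve Ax = b  →  x = [-29.0596 27.3509]
‖b‖ = 4.1231, ‖x‖ = 39.9066
re-solving with b+δb shifts x by Δx of norm 0.0506
dividing the unrounded norms, ‖Δx‖/‖x‖ = 0.0013
tightness: 0.0013 against a bound of 0.0522 (unrounded ratio ≈ 0.0243)


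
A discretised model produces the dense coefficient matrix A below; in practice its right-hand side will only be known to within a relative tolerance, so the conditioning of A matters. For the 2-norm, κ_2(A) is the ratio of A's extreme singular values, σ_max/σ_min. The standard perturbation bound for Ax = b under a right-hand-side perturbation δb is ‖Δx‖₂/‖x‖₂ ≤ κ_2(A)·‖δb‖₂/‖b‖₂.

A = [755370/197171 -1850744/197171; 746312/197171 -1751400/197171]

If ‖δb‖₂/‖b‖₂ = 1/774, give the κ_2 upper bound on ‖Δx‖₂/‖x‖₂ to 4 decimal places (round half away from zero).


AᵀA = [1340743684/46226401 -3216512880/46226401; -3216512880/46226401 7720160896/46226401]; tr = 53614820/273529, det = 614656/273529
solving λ² − 53614820/273529·λ + 614656/273529 = 0 gives λ = 196, 3136/273529
κ = σ_max/σ_min = 14/(56/523) = 130.7500
κ_2(A)·‖δb‖/‖b‖ = 0.1689

0.1689


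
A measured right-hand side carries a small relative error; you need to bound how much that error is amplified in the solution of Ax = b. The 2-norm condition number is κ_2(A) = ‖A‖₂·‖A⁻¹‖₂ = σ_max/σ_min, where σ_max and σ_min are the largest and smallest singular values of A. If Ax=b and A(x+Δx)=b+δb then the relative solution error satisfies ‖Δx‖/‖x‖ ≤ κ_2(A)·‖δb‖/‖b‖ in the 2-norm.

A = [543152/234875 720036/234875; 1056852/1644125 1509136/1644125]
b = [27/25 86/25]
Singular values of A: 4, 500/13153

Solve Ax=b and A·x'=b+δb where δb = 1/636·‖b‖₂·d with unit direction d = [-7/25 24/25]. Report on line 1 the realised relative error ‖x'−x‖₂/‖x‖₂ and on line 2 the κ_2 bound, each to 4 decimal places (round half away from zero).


0.0019
0.1654

σ_max = 4, σ_min = 500/13153
κ_2(A) = 4 / (500/13153) = 105.2240
bound on ‖Δx‖/‖x‖: κ·ε = 105.2240·1/636 = 0.1654
solve Ax = b  →  x = [-62.8344 47.7508]
2-norm of b is 3.6056; of x, 78.9196
with δb = [-0.0016 0.0054], A·Δx = δb → ‖Δx‖ = 0.1491
realised ‖Δx‖/‖x‖ = 0.0019
so the bound overstates the realised error by a factor of ≈ 87.5534 (computed from the unrounded values)
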